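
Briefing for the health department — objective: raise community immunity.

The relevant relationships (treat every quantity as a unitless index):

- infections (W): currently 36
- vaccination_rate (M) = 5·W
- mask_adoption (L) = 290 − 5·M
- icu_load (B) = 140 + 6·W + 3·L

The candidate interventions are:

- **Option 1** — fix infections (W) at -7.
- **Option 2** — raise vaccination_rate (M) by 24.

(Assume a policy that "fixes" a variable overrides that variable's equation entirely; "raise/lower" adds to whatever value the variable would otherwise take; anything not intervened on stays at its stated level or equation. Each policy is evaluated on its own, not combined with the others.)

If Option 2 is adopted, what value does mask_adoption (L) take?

Option 2 (M + 24):
  W = 36
  M = 0 + 5·36 (+24 from intervention) = 204
  L = 290 − 5·204 = -730

-730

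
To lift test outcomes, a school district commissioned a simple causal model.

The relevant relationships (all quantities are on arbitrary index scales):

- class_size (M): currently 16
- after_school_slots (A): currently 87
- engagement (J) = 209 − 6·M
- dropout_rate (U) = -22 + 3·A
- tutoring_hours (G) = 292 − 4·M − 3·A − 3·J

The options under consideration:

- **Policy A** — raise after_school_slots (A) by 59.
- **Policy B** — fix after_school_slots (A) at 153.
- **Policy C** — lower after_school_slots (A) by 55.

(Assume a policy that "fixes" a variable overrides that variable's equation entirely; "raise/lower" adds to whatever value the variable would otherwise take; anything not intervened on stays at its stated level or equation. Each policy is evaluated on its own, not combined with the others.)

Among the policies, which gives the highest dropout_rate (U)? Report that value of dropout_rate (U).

Policy A (A + 59):
  A = 87 + 59 = 146
  U = -22 + 3·146 = 416
Policy B (A := 153):
  A = 153
  U = -22 + 3·153 = 437
Policy C (A − 55):
  A = 87 − 55 = 32
  U = -22 + 3·32 = 74
Comparing — Policy A: U=416, Policy B: U=437, Policy C: U=74. Highest is 437 (Policy B).

437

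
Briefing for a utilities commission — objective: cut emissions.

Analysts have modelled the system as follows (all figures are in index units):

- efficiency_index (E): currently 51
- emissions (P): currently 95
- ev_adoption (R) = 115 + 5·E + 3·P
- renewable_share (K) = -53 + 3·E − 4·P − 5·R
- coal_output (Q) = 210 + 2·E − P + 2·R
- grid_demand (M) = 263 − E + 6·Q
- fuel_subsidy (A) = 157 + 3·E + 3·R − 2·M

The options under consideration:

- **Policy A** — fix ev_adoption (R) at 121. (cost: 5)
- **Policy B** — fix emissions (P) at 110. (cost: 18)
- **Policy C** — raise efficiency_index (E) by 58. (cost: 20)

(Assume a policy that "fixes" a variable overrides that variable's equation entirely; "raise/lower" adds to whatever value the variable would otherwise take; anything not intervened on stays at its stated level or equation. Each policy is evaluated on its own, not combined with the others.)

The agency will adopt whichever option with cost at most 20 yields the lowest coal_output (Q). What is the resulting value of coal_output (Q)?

459

Policy A (R := 121):
  E = 51
  P = 95
  R = 121
  Q = 210 + 2·51 − 95 + 2·121 = 459
Policy B (P := 110):
  E = 51
  P = 110
  R = 115 + 5·51 + 3·110 = 700
  Q = 210 + 2·51 − 110 + 2·700 = 1602
Policy C (E + 58):
  E = 51 + 58 = 109
  P = 95
  R = 115 + 5·109 + 3·95 = 945
  Q = 210 + 2·109 − 95 + 2·945 = 2223
Comparing — Policy A: Q=459, Policy B: Q=1602, Policy C: Q=2223. Lowest is 459 (Policy A).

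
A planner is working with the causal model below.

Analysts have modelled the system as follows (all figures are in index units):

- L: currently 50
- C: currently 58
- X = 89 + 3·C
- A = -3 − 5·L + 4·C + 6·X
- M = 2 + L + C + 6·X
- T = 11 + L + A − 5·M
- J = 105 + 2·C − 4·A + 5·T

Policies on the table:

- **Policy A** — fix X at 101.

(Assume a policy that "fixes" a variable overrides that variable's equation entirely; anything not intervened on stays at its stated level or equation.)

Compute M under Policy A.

Policy A (X := 101):
  L = 50
  C = 58
  X = 101
  M = 2 + 50 + 58 + 6·101 = 716

716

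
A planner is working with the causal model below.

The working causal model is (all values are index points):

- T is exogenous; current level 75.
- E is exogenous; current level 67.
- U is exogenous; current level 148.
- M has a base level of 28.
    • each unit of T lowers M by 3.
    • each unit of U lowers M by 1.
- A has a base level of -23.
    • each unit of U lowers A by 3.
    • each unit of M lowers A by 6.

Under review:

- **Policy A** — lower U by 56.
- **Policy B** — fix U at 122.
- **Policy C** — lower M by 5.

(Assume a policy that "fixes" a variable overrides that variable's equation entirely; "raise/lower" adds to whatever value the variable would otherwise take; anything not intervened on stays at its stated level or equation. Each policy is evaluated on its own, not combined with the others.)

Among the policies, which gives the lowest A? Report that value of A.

Policy A (U − 56):
  T = 75
  U = 148 − 56 = 92
  M = 28 − 3·75 − 92 = -289
  A = -23 − 3·92 − 6·(-289) = 1435
Policy B (U := 122):
  T = 75
  U = 122
  M = 28 − 3·75 − 122 = -319
  A = -23 − 3·122 − 6·(-319) = 1525
Policy C (M − 5):
  T = 75
  U = 148
  M = 28 − 3·75 − 148 (−5 from intervention) = -350
  A = -23 − 3·148 − 6·(-350) = 1633
Comparing — Policy A: A=1435, Policy B: A=1525, Policy C: A=1633. Lowest is 1435 (Policy A).

1435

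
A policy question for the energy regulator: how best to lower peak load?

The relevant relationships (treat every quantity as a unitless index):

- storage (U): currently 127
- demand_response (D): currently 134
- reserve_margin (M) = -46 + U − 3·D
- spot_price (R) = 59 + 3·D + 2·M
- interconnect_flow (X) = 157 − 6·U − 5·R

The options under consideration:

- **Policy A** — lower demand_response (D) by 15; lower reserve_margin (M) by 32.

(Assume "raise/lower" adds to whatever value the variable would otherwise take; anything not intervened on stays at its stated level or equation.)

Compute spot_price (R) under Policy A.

-200

Policy A (D − 15, M − 32):
  U = 127
  D = 134 − 15 = 119
  M = -46 + 127 − 3·119 (−32 from intervention) = -308
  R = 59 + 3·119 + 2·(-308) = -200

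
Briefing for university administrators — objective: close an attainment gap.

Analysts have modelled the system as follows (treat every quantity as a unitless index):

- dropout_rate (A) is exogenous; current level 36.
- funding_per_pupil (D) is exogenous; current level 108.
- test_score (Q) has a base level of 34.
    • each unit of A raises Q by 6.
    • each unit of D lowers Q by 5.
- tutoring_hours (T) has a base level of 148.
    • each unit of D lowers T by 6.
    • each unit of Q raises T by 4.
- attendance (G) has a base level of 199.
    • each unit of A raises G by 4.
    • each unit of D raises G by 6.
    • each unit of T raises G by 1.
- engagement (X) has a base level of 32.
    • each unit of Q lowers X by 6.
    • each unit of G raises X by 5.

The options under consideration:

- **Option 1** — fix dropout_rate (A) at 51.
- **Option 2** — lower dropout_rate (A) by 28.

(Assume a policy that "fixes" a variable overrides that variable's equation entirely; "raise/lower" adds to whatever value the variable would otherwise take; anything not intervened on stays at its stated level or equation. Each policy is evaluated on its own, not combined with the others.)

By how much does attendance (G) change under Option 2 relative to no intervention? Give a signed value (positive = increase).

-784

Baseline:
  A = 36
  D = 108
  Q = 34 + 6·36 − 5·108 = -290
  T = 148 − 6·108 + 4·(-290) = -1660
  G = 199 + 4·36 + 6·108 + (-1660) = -669
Option 2 (A − 28):
  A = 36 − 28 = 8
  D = 108
  Q = 34 + 6·8 − 5·108 = -458
  T = 148 − 6·108 + 4·(-458) = -2332
  G = 199 + 4·8 + 6·108 + (-2332) = -1453
Change in G: -1453 − (-669) = -784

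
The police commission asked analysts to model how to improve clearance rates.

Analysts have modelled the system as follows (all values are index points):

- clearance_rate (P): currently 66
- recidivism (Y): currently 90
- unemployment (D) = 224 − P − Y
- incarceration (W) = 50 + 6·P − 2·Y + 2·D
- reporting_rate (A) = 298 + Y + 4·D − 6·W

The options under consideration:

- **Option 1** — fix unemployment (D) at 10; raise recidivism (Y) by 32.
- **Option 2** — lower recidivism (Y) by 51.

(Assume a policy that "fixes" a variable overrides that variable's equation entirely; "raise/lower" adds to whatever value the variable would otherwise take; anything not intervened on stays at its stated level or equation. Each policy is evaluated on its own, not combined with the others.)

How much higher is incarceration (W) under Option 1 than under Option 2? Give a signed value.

-384

Option 1 (D := 10, Y + 32):
  P = 66
  Y = 90 + 32 = 122
  D = 10
  W = 50 + 6·66 − 2·122 + 2·10 = 222
Option 2 (Y − 51):
  P = 66
  Y = 90 − 51 = 39
  D = 224 − 66 − 39 = 119
  W = 50 + 6·66 − 2·39 + 2·119 = 606
W: 222 − 606 = -384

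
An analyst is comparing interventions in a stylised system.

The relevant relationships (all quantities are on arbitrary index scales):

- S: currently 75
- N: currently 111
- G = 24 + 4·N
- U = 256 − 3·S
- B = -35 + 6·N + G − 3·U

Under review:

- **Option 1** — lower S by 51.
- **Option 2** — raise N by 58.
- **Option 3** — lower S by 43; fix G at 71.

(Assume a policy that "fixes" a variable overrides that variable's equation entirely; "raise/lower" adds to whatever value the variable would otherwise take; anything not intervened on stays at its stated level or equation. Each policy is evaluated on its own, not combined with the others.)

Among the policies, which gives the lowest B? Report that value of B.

222

Option 1 (S − 51):
  S = 75 − 51 = 24
  N = 111
  G = 24 + 4·111 = 468
  U = 256 − 3·24 = 184
  B = -35 + 6·111 + 468 − 3·184 = 547
Option 2 (N + 58):
  S = 75
  N = 111 + 58 = 169
  G = 24 + 4·169 = 700
  U = 256 − 3·75 = 31
  B = -35 + 6·169 + 700 − 3·31 = 1586
Option 3 (S − 43, G := 71):
  S = 75 − 43 = 32
  N = 111
  G = 71
  U = 256 − 3·32 = 160
  B = -35 + 6·111 + 71 − 3·160 = 222
Comparing — Option 1: B=547, Option 2: B=1586, Option 3: B=222. Lowest is 222 (Option 3).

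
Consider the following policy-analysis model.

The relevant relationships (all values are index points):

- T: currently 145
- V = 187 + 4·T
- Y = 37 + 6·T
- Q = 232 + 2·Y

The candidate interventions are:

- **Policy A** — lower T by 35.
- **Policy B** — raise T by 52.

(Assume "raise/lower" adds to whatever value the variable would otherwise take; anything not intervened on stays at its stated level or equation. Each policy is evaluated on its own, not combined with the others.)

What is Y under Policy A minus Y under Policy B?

-522

Policy A (T − 35):
  T = 145 − 35 = 110
  Y = 37 + 6·110 = 697
Policy B (T + 52):
  T = 145 + 52 = 197
  Y = 37 + 6·197 = 1219
Y: 697 − 1219 = -522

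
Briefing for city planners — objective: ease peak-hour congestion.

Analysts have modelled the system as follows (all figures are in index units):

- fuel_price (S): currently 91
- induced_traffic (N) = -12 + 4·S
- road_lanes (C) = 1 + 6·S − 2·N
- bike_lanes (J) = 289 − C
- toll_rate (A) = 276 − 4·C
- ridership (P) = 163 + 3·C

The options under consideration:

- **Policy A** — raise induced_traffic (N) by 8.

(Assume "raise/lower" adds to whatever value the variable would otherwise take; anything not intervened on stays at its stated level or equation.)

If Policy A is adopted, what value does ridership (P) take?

Policy A (N + 8):
  S = 91
  N = -12 + 4·91 (+8 from intervention) = 360
  C = 1 + 6·91 − 2·360 = -173
  P = 163 + 3·(-173) = -356

-356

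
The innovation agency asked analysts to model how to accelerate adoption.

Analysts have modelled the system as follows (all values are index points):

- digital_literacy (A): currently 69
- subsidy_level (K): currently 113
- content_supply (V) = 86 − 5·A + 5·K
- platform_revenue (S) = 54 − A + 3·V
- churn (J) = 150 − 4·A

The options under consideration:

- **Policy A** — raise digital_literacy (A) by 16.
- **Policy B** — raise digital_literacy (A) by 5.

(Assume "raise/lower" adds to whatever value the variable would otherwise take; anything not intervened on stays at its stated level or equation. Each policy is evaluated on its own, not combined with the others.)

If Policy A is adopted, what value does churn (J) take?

-190

Policy A (A + 16):
  A = 69 + 16 = 85
  J = 150 − 4·85 = -190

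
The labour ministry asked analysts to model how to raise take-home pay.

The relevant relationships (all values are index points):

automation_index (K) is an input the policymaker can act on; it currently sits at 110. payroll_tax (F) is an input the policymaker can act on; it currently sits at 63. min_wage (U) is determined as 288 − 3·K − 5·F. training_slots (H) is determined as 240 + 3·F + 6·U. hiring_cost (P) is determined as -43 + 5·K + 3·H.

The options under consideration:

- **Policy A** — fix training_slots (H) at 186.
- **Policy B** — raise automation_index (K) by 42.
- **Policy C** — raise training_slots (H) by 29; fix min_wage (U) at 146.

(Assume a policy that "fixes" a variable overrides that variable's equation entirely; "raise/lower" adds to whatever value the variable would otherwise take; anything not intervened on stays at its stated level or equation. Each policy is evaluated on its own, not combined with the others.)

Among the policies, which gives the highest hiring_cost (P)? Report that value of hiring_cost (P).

4509

Policy A (H := 186):
  K = 110
  F = 63
  U = 288 − 3·110 − 5·63 = -357
  H = 186
  P = -43 + 5·110 + 3·186 = 1065
Policy B (K + 42):
  K = 110 + 42 = 152
  F = 63
  U = 288 − 3·152 − 5·63 = -483
  H = 240 + 3·63 + 6·(-483) = -2469
  P = -43 + 5·152 + 3·(-2469) = -6690
Policy C (H + 29, U := 146):
  K = 110
  F = 63
  U = 146
  H = 240 + 3·63 + 6·146 (+29 from intervention) = 1334
  P = -43 + 5·110 + 3·1334 = 4509
Comparing — Policy A: P=1065, Policy B: P=-6690, Policy C: P=4509. Highest is 4509 (Policy C).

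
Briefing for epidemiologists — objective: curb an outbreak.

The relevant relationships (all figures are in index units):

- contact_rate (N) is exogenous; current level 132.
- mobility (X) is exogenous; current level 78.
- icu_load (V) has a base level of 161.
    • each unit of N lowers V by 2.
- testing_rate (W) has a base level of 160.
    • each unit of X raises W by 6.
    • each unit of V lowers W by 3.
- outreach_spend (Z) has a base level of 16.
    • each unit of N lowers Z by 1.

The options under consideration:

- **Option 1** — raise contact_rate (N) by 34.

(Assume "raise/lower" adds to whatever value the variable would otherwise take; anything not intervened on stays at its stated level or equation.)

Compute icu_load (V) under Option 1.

-171

Option 1 (N + 34):
  N = 132 + 34 = 166
  V = 161 − 2·166 = -171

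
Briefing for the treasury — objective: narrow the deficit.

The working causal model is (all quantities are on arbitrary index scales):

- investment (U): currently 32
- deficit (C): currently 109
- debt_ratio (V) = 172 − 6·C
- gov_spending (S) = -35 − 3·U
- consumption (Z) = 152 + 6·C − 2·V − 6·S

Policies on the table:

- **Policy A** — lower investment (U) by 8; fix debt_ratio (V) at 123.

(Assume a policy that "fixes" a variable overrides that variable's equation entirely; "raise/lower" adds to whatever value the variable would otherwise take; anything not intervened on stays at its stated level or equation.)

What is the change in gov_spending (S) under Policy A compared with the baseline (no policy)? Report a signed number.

Baseline:
  U = 32
  S = -35 − 3·32 = -131
Policy A (U − 8, V := 123):
  U = 32 − 8 = 24
  S = -35 − 3·24 = -107
Change in S: -107 − (-131) = 24

24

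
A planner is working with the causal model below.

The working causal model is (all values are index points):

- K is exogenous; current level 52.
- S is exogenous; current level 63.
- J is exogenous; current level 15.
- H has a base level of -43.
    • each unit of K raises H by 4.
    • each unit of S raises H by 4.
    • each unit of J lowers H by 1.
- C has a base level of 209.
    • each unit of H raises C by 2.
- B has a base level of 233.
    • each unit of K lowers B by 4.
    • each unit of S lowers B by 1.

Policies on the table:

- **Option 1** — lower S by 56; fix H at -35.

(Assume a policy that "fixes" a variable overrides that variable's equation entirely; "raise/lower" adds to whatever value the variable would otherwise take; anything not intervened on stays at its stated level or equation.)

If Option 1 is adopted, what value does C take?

139

Option 1 (S − 56, H := -35):
  K = 52
  S = 63 − 56 = 7
  J = 15
  H = -35
  C = 209 + 2·(-35) = 139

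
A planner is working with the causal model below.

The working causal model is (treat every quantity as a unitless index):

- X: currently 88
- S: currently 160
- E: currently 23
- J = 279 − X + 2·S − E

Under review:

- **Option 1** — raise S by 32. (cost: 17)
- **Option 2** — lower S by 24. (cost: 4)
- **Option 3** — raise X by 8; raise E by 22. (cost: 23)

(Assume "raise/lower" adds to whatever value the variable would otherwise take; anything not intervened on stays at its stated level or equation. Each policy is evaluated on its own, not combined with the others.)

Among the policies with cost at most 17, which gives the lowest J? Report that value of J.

440

Option 1 (S + 32):
  X = 88
  S = 160 + 32 = 192
  E = 23
  J = 279 − 88 + 2·192 − 23 = 552
Option 2 (S − 24):
  X = 88
  S = 160 − 24 = 136
  E = 23
  J = 279 − 88 + 2·136 − 23 = 440
Comparing — Option 1: J=552, Option 2: J=440. Lowest is 440 (Option 2).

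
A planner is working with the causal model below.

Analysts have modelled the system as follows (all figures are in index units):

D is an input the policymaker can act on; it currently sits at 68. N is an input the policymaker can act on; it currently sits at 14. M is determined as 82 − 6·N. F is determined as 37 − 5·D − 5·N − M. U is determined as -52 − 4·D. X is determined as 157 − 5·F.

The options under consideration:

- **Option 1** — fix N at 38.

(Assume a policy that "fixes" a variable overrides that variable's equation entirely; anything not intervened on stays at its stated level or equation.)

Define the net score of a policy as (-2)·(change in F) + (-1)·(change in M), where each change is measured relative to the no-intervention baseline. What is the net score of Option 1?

Baseline:
  D = 68
  N = 14
  M = 82 − 6·14 = -2
  F = 37 − 5·68 − 5·14 − (-2) = -371
Option 1 (N := 38):
  D = 68
  N = 38
  M = 82 − 6·38 = -146
  F = 37 − 5·68 − 5·38 − (-146) = -347
ΔF = -347 − (-371) = 24; ΔM = -146 − (-2) = -144
Score = (-2)·24 + (-1)·(-144) = 96

96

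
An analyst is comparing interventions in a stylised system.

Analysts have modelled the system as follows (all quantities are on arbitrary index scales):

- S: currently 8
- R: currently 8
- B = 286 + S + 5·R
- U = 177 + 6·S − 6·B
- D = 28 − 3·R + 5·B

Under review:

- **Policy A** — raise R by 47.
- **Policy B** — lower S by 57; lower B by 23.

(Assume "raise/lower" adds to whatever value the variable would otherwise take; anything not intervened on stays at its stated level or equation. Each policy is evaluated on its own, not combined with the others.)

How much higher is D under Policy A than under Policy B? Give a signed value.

Policy A (R + 47):
  S = 8
  R = 8 + 47 = 55
  B = 286 + 8 + 5·55 = 569
  D = 28 − 3·55 + 5·569 = 2708
Policy B (S − 57, B − 23):
  S = 8 − 57 = -49
  R = 8
  B = 286 + (-49) + 5·8 (−23 from intervention) = 254
  D = 28 − 3·8 + 5·254 = 1274
D: 2708 − 1274 = 1434

1434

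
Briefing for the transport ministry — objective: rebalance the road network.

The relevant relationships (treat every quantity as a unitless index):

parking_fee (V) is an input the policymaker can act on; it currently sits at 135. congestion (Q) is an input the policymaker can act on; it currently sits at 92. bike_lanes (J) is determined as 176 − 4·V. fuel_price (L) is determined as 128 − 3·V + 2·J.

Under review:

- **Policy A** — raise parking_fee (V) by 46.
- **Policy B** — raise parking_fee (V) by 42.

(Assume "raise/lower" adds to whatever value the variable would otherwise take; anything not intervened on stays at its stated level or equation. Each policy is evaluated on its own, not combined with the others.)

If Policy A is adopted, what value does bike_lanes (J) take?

-548

Policy A (V + 46):
  V = 135 + 46 = 181
  J = 176 − 4·181 = -548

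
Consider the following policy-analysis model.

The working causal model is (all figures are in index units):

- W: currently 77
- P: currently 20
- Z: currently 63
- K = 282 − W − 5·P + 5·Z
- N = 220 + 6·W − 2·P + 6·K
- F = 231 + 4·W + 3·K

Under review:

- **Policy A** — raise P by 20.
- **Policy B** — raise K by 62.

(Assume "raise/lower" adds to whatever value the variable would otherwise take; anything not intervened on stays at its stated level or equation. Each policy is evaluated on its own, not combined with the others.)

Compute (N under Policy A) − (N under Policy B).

Policy A (P + 20):
  W = 77
  P = 20 + 20 = 40
  Z = 63
  K = 282 − 77 − 5·40 + 5·63 = 320
  N = 220 + 6·77 − 2·40 + 6·320 = 2522
Policy B (K + 62):
  W = 77
  P = 20
  Z = 63
  K = 282 − 77 − 5·20 + 5·63 (+62 from intervention) = 482
  N = 220 + 6·77 − 2·20 + 6·482 = 3534
N: 2522 − 3534 = -1012

-1012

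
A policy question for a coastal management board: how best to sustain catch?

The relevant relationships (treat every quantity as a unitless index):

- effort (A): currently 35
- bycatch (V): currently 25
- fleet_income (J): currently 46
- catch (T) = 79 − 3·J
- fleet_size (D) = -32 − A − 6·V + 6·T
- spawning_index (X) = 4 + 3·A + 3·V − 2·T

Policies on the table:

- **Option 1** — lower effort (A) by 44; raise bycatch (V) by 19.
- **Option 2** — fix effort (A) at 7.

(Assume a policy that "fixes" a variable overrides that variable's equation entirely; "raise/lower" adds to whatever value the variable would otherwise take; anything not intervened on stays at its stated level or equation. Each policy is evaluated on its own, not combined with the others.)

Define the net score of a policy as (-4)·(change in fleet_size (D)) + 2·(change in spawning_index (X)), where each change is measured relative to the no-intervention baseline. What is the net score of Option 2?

-280

Baseline:
  A = 35
  V = 25
  J = 46
  T = 79 − 3·46 = -59
  D = -32 − 35 − 6·25 + 6·(-59) = -571
  X = 4 + 3·35 + 3·25 − 2·(-59) = 302
Option 2 (A := 7):
  A = 7
  V = 25
  J = 46
  T = 79 − 3·46 = -59
  D = -32 − 7 − 6·25 + 6·(-59) = -543
  X = 4 + 3·7 + 3·25 − 2·(-59) = 218
ΔD = -543 − (-571) = 28; ΔX = 218 − 302 = -84
Score = (-4)·28 + 2·(-84) = -280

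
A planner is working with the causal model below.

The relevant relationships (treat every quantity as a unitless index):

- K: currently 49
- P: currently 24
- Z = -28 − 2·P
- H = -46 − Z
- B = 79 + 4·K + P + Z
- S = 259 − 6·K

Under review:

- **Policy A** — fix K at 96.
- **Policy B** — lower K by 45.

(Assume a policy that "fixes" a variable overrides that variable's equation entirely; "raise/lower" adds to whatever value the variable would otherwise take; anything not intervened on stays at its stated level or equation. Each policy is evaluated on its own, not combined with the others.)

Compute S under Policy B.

235

Policy B (K − 45):
  K = 49 − 45 = 4
  S = 259 − 6·4 = 235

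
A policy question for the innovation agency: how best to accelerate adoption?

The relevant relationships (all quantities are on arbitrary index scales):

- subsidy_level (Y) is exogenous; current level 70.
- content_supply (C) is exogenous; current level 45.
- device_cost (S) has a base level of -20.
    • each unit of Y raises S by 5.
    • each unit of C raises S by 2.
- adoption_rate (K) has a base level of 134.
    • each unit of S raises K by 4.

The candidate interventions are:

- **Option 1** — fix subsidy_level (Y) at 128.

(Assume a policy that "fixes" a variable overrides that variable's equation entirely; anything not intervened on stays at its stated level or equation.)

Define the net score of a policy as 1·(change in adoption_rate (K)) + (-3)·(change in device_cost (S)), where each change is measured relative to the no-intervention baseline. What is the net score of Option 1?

Baseline:
  Y = 70
  C = 45
  S = -20 + 5·70 + 2·45 = 420
  K = 134 + 4·420 = 1814
Option 1 (Y := 128):
  Y = 128
  C = 45
  S = -20 + 5·128 + 2·45 = 710
  K = 134 + 4·710 = 2974
ΔK = 2974 − 1814 = 1160; ΔS = 710 − 420 = 290
Score = 1·1160 + (-3)·290 = 290

290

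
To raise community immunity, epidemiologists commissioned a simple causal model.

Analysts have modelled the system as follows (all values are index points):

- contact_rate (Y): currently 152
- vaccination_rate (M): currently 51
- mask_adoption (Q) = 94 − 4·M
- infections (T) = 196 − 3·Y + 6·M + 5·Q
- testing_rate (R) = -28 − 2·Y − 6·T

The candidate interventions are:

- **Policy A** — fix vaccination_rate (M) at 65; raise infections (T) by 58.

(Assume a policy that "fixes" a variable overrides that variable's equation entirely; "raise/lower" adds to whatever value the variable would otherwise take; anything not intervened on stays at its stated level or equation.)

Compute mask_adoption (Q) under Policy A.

Policy A (M := 65, T + 58):
  M = 65
  Q = 94 − 4·65 = -166

-166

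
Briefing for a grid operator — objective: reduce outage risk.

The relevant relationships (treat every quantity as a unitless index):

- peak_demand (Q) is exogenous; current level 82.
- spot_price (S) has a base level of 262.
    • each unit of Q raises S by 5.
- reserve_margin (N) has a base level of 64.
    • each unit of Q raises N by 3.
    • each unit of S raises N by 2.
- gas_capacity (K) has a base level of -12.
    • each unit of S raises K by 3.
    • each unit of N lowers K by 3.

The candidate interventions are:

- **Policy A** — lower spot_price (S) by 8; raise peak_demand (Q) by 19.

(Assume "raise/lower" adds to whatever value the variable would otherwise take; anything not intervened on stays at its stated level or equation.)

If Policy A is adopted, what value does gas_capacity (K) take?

Policy A (S − 8, Q + 19):
  Q = 82 + 19 = 101
  S = 262 + 5·101 (−8 from intervention) = 759
  N = 64 + 3·101 + 2·759 = 1885
  K = -12 + 3·759 − 3·1885 = -3390

-3390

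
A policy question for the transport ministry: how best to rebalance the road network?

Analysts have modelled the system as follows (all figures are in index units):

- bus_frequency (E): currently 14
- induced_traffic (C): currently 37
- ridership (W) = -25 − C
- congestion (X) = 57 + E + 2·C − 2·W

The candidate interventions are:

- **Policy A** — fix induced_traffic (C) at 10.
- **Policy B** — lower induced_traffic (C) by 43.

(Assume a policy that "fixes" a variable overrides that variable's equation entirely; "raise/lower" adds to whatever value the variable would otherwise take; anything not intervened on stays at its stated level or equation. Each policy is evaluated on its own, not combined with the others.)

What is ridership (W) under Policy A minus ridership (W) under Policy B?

Policy A (C := 10):
  C = 10
  W = -25 − 10 = -35
Policy B (C − 43):
  C = 37 − 43 = -6
  W = -25 − (-6) = -19
W: -35 − (-19) = -16

-16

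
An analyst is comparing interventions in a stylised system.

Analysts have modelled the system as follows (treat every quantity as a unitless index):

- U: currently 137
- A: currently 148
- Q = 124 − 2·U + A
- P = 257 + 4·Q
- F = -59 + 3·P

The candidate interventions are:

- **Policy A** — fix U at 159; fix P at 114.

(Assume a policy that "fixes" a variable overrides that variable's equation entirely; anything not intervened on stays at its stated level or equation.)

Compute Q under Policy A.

-46

Policy A (U := 159, P := 114):
  U = 159
  A = 148
  Q = 124 − 2·159 + 148 = -46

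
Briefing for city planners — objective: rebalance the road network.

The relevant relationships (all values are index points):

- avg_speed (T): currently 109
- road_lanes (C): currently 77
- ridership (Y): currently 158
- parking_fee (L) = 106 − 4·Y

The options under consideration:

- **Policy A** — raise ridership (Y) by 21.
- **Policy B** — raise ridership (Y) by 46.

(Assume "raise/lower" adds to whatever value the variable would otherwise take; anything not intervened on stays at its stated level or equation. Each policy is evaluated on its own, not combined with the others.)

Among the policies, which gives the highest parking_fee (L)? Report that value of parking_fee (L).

-610

Policy A (Y + 21):
  Y = 158 + 21 = 179
  L = 106 − 4·179 = -610
Policy B (Y + 46):
  Y = 158 + 46 = 204
  L = 106 − 4·204 = -710
Comparing — Policy A: L=-610, Policy B: L=-710. Highest is -610 (Policy A).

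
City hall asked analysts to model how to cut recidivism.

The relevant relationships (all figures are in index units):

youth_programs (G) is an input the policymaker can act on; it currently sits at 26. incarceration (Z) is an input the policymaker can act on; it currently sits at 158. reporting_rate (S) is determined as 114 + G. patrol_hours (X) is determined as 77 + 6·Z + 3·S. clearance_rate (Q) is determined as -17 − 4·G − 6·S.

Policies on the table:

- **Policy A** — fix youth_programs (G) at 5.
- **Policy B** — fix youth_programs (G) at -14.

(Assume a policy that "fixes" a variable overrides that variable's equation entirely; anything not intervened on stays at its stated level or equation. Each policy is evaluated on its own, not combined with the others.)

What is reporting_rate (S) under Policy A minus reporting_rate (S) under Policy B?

19

Policy A (G := 5):
  G = 5
  S = 114 + 5 = 119
Policy B (G := -14):
  G = -14
  S = 114 + (-14) = 100
S: 119 − 100 = 19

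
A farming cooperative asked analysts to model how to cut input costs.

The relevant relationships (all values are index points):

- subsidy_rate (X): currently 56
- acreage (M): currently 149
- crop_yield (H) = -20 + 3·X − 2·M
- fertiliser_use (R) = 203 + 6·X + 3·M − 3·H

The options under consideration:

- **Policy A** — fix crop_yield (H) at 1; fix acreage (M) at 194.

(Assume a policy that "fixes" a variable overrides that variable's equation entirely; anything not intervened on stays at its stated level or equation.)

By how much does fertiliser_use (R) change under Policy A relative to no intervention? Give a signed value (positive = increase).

Baseline:
  X = 56
  M = 149
  H = -20 + 3·56 − 2·149 = -150
  R = 203 + 6·56 + 3·149 − 3·(-150) = 1436
Policy A (H := 1, M := 194):
  X = 56
  M = 194
  H = 1
  R = 203 + 6·56 + 3·194 − 3·1 = 1118
Change in R: 1118 − 1436 = -318

-318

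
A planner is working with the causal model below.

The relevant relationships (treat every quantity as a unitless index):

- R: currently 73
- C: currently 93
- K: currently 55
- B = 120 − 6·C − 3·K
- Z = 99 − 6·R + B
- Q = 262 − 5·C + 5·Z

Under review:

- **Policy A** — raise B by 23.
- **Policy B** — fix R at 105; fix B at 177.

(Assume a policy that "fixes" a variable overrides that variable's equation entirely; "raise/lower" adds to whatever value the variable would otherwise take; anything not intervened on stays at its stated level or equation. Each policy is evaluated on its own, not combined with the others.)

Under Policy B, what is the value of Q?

-1973

Policy B (R := 105, B := 177):
  R = 105
  C = 93
  K = 55
  B = 177
  Z = 99 − 6·105 + 177 = -354
  Q = 262 − 5·93 + 5·(-354) = -1973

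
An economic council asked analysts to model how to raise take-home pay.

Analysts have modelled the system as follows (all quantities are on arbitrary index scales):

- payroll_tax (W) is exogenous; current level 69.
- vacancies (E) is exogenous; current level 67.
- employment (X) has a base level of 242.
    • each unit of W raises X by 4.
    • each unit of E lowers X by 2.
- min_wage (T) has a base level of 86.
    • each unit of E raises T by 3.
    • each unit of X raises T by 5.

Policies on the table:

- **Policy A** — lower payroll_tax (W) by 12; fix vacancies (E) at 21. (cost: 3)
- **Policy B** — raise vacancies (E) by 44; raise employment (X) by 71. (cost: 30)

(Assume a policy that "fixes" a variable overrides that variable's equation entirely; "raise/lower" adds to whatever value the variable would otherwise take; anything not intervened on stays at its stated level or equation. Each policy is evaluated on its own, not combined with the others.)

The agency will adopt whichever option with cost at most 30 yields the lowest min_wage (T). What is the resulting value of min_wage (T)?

2254

Policy A (W − 12, E := 21):
  W = 69 − 12 = 57
  E = 21
  X = 242 + 4·57 − 2·21 = 428
  T = 86 + 3·21 + 5·428 = 2289
Policy B (E + 44, X + 71):
  W = 69
  E = 67 + 44 = 111
  X = 242 + 4·69 − 2·111 (+71 from intervention) = 367
  T = 86 + 3·111 + 5·367 = 2254
Comparing — Policy A: T=2289, Policy B: T=2254. Lowest is 2254 (Policy B).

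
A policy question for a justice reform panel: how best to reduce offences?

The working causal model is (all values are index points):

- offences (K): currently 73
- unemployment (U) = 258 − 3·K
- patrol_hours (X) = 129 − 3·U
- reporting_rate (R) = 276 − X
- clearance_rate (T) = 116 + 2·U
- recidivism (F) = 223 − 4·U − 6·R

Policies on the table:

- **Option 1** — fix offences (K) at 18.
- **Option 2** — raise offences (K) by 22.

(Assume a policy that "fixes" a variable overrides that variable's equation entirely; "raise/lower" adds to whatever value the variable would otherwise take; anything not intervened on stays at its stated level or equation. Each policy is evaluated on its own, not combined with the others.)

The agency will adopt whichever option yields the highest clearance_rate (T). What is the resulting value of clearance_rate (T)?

524

Option 1 (K := 18):
  K = 18
  U = 258 − 3·18 = 204
  T = 116 + 2·204 = 524
Option 2 (K + 22):
  K = 73 + 22 = 95
  U = 258 − 3·95 = -27
  T = 116 + 2·(-27) = 62
Comparing — Option 1: T=524, Option 2: T=62. Highest is 524 (Option 1).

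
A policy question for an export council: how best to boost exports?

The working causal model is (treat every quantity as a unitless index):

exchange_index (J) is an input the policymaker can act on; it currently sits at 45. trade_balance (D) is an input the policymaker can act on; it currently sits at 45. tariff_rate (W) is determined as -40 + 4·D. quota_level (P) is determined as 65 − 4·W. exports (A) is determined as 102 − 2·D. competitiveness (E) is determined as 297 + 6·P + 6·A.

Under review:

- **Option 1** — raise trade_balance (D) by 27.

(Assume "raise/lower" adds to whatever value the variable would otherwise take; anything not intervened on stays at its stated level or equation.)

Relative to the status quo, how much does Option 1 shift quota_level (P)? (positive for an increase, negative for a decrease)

-432

Baseline:
  D = 45
  W = -40 + 4·45 = 140
  P = 65 − 4·140 = -495
Option 1 (D + 27):
  D = 45 + 27 = 72
  W = -40 + 4·72 = 248
  P = 65 − 4·248 = -927
Change in P: -927 − (-495) = -432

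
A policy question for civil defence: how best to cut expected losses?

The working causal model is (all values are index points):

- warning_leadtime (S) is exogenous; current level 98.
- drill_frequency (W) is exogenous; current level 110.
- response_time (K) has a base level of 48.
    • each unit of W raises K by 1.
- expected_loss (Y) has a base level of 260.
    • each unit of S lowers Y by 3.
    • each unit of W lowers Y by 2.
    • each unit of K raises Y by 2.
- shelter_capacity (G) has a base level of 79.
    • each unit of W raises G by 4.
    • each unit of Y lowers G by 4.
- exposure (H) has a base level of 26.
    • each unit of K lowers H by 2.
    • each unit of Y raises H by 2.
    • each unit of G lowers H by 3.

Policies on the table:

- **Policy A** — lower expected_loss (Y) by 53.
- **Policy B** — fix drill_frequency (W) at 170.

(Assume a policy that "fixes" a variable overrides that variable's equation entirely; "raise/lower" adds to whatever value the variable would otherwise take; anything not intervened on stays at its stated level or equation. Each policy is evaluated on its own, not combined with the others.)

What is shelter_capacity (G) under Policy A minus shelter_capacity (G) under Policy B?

-28

Policy A (Y − 53):
  S = 98
  W = 110
  K = 48 + 110 = 158
  Y = 260 − 3·98 − 2·110 + 2·158 (−53 from intervention) = 9
  G = 79 + 4·110 − 4·9 = 483
Policy B (W := 170):
  S = 98
  W = 170
  K = 48 + 170 = 218
  Y = 260 − 3·98 − 2·170 + 2·218 = 62
  G = 79 + 4·170 − 4·62 = 511
G: 483 − 511 = -28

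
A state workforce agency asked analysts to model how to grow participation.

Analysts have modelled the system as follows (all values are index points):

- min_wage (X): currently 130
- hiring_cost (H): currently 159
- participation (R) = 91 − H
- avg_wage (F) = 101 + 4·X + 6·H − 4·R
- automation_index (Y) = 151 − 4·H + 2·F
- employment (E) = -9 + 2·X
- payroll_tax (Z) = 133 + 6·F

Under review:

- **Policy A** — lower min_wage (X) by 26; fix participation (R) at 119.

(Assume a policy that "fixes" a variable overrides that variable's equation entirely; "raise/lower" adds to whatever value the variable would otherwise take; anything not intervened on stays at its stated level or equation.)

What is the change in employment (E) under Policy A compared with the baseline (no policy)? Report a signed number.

Baseline:
  X = 130
  E = -9 + 2·130 = 251
Policy A (X − 26, R := 119):
  X = 130 − 26 = 104
  E = -9 + 2·104 = 199
Change in E: 199 − 251 = -52

-52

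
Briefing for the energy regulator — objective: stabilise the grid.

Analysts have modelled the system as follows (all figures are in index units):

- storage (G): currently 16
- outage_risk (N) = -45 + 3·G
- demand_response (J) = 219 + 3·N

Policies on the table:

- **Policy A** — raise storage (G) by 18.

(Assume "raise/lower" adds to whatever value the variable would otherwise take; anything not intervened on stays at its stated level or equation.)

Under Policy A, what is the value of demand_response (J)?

Policy A (G + 18):
  G = 16 + 18 = 34
  N = -45 + 3·34 = 57
  J = 219 + 3·57 = 390

390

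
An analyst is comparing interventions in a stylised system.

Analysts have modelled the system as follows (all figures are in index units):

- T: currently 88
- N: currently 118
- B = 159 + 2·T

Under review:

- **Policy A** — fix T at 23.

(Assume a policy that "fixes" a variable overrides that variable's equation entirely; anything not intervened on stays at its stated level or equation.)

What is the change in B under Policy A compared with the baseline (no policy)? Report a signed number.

-130

Baseline:
  T = 88
  B = 159 + 2·88 = 335
Policy A (T := 23):
  T = 23
  B = 159 + 2·23 = 205
Change in B: 205 − 335 = -130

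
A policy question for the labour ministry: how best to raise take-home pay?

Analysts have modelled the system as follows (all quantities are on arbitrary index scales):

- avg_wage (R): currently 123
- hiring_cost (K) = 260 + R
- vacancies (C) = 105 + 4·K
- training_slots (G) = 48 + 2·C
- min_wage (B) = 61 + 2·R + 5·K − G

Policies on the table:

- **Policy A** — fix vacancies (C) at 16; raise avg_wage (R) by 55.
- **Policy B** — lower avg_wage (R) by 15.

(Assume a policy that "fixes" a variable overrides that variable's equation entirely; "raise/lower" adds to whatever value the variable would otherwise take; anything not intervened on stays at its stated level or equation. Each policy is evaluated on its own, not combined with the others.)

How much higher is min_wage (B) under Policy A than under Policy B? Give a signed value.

3612

Policy A (C := 16, R + 55):
  R = 123 + 55 = 178
  K = 260 + 178 = 438
  C = 16
  G = 48 + 2·16 = 80
  B = 61 + 2·178 + 5·438 − 80 = 2527
Policy B (R − 15):
  R = 123 − 15 = 108
  K = 260 + 108 = 368
  C = 105 + 4·368 = 1577
  G = 48 + 2·1577 = 3202
  B = 61 + 2·108 + 5·368 − 3202 = -1085
B: 2527 − (-1085) = 3612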